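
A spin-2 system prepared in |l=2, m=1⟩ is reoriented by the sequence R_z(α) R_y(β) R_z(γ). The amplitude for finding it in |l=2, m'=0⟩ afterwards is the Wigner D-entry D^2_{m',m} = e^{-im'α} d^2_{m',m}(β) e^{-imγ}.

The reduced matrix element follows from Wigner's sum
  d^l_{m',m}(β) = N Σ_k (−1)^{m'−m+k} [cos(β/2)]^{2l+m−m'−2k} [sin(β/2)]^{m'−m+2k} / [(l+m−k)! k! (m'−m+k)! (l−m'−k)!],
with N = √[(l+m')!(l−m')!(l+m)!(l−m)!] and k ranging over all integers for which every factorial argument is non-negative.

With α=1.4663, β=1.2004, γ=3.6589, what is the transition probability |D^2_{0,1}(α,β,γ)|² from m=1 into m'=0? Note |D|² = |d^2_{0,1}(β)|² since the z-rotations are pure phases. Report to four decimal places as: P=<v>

P=0.1708

First d^2_{0,1}(β=1.2004), then the phase factors e^{-i(0)α} and e^{-i(1)γ}:
c=cos(1.2004/2)=0.825223, s=sin(1.2004/2)=0.564808; N=√[2·2·6·1]=4.898979
Admissible k: 1..2 (factorial args all ≥0)
  k=1: (−1)^0·4.8990/(2)·0.8252^3·0.5648^1 = +0.777481
  k=2: (−1)^1·4.8990/(2)·0.8252^1·0.5648^3 = -0.364207
d^2_{0,1}(1.2004) = +0.777481 -0.364207 = +0.413274
|D^2_{0,1}|² = |d^2_{0,1}(β)|² = (+0.413274)² = 0.170795 (the z-rotation phases have unit modulus)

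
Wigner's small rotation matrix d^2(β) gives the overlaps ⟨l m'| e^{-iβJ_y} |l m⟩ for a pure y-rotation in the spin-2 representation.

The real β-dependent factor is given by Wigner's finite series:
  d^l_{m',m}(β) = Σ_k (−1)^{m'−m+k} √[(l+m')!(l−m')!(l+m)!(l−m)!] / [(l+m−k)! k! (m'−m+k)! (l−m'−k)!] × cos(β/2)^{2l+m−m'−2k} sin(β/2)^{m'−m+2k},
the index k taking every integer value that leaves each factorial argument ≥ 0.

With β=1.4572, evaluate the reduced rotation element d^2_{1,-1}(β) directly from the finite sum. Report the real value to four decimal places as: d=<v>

d^2_{1,-1}(β=1.4572) via Wigner's sum:
c=cos(1.4572/2)=0.746107, s=sin(1.4572/2)=0.665826; N=√[6·1·1·6]=6.000000
k∈{0,1} keeps every argument non-negative
  k=0: (−1)^2·6.0000/(2)·0.7461^2·0.6658^2 = +0.740363
  k=1: (−1)^3·6.0000/(6)·0.7461^0·0.6658^4 = -0.196536
d^2_{1,-1}(1.4572) = +0.740363 -0.196536 = +0.543827

d=0.5438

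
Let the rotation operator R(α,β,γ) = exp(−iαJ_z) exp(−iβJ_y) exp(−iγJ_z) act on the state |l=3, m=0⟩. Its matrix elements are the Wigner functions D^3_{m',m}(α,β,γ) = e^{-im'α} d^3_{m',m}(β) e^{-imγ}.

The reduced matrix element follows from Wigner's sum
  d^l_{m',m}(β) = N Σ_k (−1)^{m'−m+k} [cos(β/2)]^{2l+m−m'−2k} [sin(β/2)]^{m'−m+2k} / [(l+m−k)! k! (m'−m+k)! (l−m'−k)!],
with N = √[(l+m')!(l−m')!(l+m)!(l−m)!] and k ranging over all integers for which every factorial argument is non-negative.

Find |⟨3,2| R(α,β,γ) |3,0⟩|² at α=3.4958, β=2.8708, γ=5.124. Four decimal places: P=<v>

P=0.0089

Split into d^3_{2,0}(β=2.8708) × two z-phases.
c=cos(2.8708/2)=0.134983, s=sin(2.8708/2)=0.990848; N=√[120·1·6·6]=65.726707
k: max(0,(0)−(2))=0 … min(3+(0),3−(2))=1
  k=0: (−1)^2·65.7267/(12)·0.1350^4·0.9908^2 = +0.001785
  k=1: (−1)^3·65.7267/(12)·0.1350^2·0.9908^4 = -0.096194
d^3_{2,0}(2.8708) = +0.001785 -0.096194 = -0.094409
|D^3_{2,0}|² = |d^3_{2,0}(β)|² = (-0.094409)² = 0.008913 (the z-rotation phases have unit modulus)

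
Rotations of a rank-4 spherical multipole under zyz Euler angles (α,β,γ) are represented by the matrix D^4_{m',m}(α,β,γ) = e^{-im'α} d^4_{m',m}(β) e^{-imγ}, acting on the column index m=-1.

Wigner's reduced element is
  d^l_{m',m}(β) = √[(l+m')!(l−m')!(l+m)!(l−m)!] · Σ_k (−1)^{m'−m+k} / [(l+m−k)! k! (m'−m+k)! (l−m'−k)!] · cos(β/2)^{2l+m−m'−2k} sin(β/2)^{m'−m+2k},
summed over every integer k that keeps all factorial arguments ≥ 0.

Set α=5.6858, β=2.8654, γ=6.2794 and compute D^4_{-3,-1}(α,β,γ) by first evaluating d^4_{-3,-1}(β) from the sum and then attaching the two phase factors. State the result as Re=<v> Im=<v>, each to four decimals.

Re=0.0010 Im=0.0044

D^4_{-3,-1}(5.6858,2.8654,6.2794) = e^{-i·-3·5.6858}·d^4_{-3,-1}(2.8654)·e^{-i·-1·6.2794}. Compute d first:
Half-angle: c=0.137658, s=0.990480. N=√(1·5040·6·120)=1904.940944
k: max(0,(-1)−(-3))=2 … min(4+(-1),4−(-3))=3
  k=2: (−1)^0·1904.9409/(240)·0.1377^6·0.9905^2 = +0.000053
  k=3: (−1)^1·1904.9409/(144)·0.1377^4·0.9905^4 = -0.004572
d^4_{-3,-1}(2.8654) = +0.000053 -0.004572 = -0.004519
Phases: e^{-i·(-3)·5.6858}=-0.219556-0.975600i, e^{-i·(-1)·6.2794}=+0.999993-0.003785i ⇒ D=+0.001009+0.004405i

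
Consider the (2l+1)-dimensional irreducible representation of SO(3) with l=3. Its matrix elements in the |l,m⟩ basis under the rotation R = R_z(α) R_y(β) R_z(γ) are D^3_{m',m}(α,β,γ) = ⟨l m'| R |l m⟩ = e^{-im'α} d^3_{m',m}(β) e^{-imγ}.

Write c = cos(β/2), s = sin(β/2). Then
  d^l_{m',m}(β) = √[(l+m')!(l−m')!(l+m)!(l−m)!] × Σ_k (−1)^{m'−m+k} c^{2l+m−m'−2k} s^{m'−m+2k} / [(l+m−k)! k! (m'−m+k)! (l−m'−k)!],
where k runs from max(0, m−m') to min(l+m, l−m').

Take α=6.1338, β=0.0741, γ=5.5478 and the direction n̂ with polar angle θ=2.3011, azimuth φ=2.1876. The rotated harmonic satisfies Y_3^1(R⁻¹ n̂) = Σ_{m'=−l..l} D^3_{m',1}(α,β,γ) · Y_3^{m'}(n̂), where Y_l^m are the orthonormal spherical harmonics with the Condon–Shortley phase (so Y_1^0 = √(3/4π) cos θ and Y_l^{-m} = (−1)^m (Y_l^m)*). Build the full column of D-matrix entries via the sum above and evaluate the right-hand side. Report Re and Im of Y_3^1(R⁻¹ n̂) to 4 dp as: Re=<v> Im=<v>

Re=0.3362 Im=-0.0408

Need the full column D^3_{m',1} for m'=−3..3 at α=6.1338, β=0.0741, γ=5.5478.
cos(β/2)=0.999314, sin(β/2)=0.037042
d^3_{-3,1}: single k=4 term ⇒ +0.000007;  D = +0.000007+0.000002i
d^3_{-2,1}: k∈[3..4] ⇒ +0.000321 -0.000000 = +0.000321;  D = +0.000290+0.000136i
d^3_{-1,1}: k∈[2..4] ⇒ +0.008210 -0.000015 +0.000000 = +0.008195;  D = +0.006828+0.004532i
d^3_{0,1}: k∈[1..3] ⇒ +0.127876 -0.000527 +0.000000 = +0.127349;  D = +0.094439+0.085435i
d^3_{1,1}: k∈[0..2] ⇒ +0.995889 -0.010946 +0.000011 = +0.984954;  D = +0.623936+0.762128i
d^3_{2,1}: k∈[0..1] ⇒ -0.116734 +0.000321 = -0.116413;  D = -0.059517-0.100049i
d^3_{3,1}: single k=0 term ⇒ +0.005299;  D = +0.002001+0.004907i
Y_3^{m'}(θ=2.3011,φ=2.1876) and Σ D·Y over m':
  (+0.0000+0.0000i)·(+0.1658-0.0476i)  (+0.0003+0.0001i)·(+0.1252-0.3571i)  (+0.0068+0.0045i)·(-0.1706-0.2406i)  (+0.0944+0.0854i)·(+0.1929+0.0000i)  (+0.6239+0.7621i)·(+0.1706-0.2406i)  (-0.0595-0.1000i)·(+0.1252+0.3571i)  (+0.0020+0.0049i)·(-0.1658-0.0476i)
Y_3^1(R⁻¹ n̂) = +0.336223-0.040799i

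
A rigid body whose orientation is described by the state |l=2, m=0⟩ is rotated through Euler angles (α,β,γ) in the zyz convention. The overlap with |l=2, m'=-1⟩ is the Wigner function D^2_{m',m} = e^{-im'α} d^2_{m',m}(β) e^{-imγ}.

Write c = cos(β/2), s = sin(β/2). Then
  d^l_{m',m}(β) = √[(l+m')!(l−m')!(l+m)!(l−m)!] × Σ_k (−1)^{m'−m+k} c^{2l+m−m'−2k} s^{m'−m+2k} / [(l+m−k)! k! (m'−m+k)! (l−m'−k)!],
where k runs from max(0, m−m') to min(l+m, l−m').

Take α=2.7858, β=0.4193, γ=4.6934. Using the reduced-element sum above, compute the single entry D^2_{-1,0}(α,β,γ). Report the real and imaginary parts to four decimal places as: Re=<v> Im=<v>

First d^2_{-1,0}(β=0.4193), then the phase factors e^{-i(-1)α} and e^{-i(0)γ}:
c=cos(0.4193/2)=0.978104, s=sin(0.4193/2)=0.208118; N=√[1·6·2·2]=4.898979
The bounds max(0,m−m')=1 and min(l+m,l−m')=2 give 2 terms
  k=1: (−1)^0·4.8990/(2)·0.9781^3·0.2081^1 = +0.477023
  k=2: (−1)^1·4.8990/(2)·0.9781^1·0.2081^3 = -0.021597
d^2_{-1,0}(0.4193) = +0.477023 -0.021597 = +0.455426
D = (-0.937371+0.348333i)·(+0.455426)·(+1.000000+0.000000i) = -0.426903+0.158640i

Re=-0.4269 Im=0.1586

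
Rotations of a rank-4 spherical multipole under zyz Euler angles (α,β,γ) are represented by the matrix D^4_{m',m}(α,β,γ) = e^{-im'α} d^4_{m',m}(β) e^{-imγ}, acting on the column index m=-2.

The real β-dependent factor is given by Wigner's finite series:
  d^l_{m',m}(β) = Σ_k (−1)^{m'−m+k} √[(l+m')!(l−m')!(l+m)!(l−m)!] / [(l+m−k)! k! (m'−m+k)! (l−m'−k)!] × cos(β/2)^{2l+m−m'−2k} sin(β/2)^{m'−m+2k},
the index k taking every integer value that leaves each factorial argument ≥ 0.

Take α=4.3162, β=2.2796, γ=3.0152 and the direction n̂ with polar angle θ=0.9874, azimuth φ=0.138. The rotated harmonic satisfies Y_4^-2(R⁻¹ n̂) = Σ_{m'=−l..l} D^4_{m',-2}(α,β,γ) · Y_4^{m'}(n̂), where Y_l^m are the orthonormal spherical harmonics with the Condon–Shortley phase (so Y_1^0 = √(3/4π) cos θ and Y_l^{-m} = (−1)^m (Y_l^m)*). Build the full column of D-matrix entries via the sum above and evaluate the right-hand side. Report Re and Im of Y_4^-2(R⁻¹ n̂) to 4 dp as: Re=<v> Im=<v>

Re=-0.3228 Im=0.2414

Need the full column D^4_{m',-2} for m'=−4..4 at α=4.3162, β=2.2796, γ=3.0152.
cos(β/2)=0.417776, sin(β/2)=0.908550
d^4_{-4,-2}: single k=2 term ⇒ +0.023224;  D = -0.006122-0.022403i
d^4_{-3,-2}: k∈[1..2] ⇒ +0.007551 -0.107140 = -0.099588;  D = -0.098755-0.012855i
d^4_{-2,-2}: k∈[0..2] ⇒ +0.000928 -0.052667 +0.311359 = +0.259620;  D = -0.130267+0.224573i
d^4_{-1,-2}: k∈[0..2] ⇒ -0.008562 +0.202475 -0.638396 = -0.444483;  D = +0.268632+0.354122i
d^4_{0,-2}: k∈[0..2] ⇒ +0.041637 -0.525122 +0.931326 = +0.447841;  D = +0.433608-0.112006i
d^4_{1,-2}: k∈[0..2] ⇒ -0.134983 +0.957594 -0.905778 = -0.083167;  D = +0.011886-0.082313i
d^4_{2,-2}: k∈[0..2] ⇒ +0.311359 -1.178044 +0.464291 = -0.402394;  D = +0.345221+0.206745i
d^4_{3,-2}: k∈[0..1] ⇒ -0.506711 +0.798821 = +0.292110;  D = +0.235167-0.173276i
d^4_{4,-2}: single k=0 term ⇒ +0.519469;  D = +0.122886+0.504724i
Y_4^{m'}(θ=0.9874,φ=0.138) and Σ D·Y over m':
  (-0.0061-0.0224i)·(+0.1828-0.1126i)  (-0.0988-0.0129i)·(+0.3670-0.1612i)  (-0.1303+0.2246i)·(+0.2520-0.0714i)  (+0.2686+0.3541i)·(-0.1887+0.0262i)  (+0.4336-0.1120i)·(-0.3047+0.0000i)  (+0.0119-0.0823i)·(+0.1887+0.0262i)  (+0.3452+0.2067i)·(+0.2520+0.0714i)  (+0.2352-0.1733i)·(-0.3670-0.1612i)  (+0.1229+0.5047i)·(+0.1828+0.1126i)
Y_4^-2(R⁻¹ n̂) = -0.322810+0.241353i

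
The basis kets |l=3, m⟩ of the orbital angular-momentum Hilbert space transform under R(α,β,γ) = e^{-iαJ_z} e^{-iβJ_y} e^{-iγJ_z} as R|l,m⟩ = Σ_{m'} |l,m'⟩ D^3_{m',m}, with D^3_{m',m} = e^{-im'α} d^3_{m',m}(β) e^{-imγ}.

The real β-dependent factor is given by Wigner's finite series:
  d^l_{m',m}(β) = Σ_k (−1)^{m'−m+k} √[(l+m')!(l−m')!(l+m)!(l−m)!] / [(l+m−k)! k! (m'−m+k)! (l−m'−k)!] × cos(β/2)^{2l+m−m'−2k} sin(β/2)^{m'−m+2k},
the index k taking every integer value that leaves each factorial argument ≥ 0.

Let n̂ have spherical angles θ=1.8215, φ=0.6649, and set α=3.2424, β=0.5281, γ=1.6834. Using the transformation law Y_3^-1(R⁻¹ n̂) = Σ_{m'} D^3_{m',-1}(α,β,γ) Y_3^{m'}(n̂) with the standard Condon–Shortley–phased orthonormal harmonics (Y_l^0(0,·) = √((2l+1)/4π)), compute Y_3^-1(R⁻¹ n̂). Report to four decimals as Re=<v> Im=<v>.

Need the full column D^3_{m',-1} for m'=−3..3 at α=3.2424, β=0.5281, γ=1.6834.
cos(β/2)=0.965341, sin(β/2)=0.260992
d^3_{-3,-1}: single k=2 term ⇒ +0.229099;  D = +0.092376-0.209650i
d^3_{-2,-1}: k∈[1..2] ⇒ +0.691881 -0.101148 = +0.590733;  D = -0.182580+0.561810i
d^3_{-1,-1}: k∈[0..2] ⇒ +0.809253 -0.473226 +0.025943 = +0.361970;  D = +0.076663-0.353759i
d^3_{0,-1}: k∈[0..2] ⇒ -0.757917 +0.166202 -0.004050 = -0.595765;  D = +0.066944-0.591992i
d^3_{1,-1}: k∈[0..2] ⇒ +0.354919 -0.034591 +0.000316 = +0.320644;  D = +0.003782-0.320622i
d^3_{2,-1}: k∈[0..1] ⇒ -0.101148 +0.003697 = -0.097451;  D = -0.008663-0.097065i
d^3_{3,-1}: single k=0 term ⇒ +0.016746;  D = -0.003160-0.016445i
Y_3^{m'}(θ=1.8215,φ=0.6649) and Σ D·Y over m':
  (+0.0924-0.2097i)·(-0.1560-0.3457i)  (-0.1826+0.5618i)·(-0.0568+0.2311i)  (+0.0767-0.3538i)·(-0.1706+0.1337i)  (+0.0669-0.5920i)·(+0.2492+0.0000i)  (+0.0038-0.3206i)·(+0.1706+0.1337i)  (-0.0087-0.0971i)·(-0.0568-0.2311i)  (-0.0032-0.0164i)·(+0.1560-0.3457i)
Y_3^-1(R⁻¹ n̂) = -0.140020-0.198423i

Re=-0.1400 Im=-0.1984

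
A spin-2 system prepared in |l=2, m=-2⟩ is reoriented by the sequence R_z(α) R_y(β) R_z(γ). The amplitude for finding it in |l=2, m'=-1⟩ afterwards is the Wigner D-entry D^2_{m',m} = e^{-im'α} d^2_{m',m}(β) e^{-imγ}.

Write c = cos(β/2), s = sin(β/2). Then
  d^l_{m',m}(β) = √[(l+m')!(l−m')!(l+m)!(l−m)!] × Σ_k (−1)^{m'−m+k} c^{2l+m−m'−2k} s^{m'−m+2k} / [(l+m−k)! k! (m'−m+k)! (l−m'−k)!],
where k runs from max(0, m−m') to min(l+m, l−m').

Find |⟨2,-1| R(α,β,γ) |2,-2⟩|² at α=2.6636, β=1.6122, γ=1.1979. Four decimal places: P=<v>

First d^2_{-1,-2}(β=1.6122), then the phase factors e^{-i(-1)α} and e^{-i(-2)γ}:
With c≡cos(β/2)=0.692318 and s≡sin(β/2)=0.721593, N=[1·6·1·24]^{1/2}=12.000000
k: max(0,(-2)−(-1))=0 … min(2+(-2),2−(-1))=0
  k=0: (−1)^1·12.0000/(6)·0.6923^3·0.7216^1 = -0.478893
d^2_{-1,-2}(1.6122) = -0.478893
|D^2_{-1,-2}|² = |d^2_{-1,-2}(β)|² = (-0.478893)² = 0.229339 (the z-rotation phases have unit modulus)

P=0.2293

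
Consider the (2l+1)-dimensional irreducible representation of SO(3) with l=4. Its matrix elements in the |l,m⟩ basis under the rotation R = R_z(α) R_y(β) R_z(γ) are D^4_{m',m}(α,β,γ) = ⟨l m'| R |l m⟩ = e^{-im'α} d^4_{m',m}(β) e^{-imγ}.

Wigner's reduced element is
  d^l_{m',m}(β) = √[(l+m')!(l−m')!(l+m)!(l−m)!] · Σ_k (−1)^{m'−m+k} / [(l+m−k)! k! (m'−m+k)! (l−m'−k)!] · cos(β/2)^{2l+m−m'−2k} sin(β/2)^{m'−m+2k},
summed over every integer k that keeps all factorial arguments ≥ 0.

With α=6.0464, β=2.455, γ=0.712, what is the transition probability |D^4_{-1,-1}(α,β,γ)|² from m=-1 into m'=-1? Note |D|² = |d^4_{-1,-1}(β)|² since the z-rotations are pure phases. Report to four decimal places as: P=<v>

D^4_{-1,-1}(6.0464,2.455,0.712) = e^{-i·-1·6.0464}·d^4_{-1,-1}(2.455)·e^{-i·-1·0.712}. Compute d first:
c=cos(2.455/2)=0.336593, s=sin(2.455/2)=0.941650; N=√[6·120·6·120]=720.000000
The bounds max(0,m−m')=0 and min(l+m,l−m')=3 give 4 terms
  k=0: (−1)^0·720.0000/(720)·0.3366^8·0.9417^0 = +0.000165
  k=1: (−1)^1·720.0000/(48)·0.3366^6·0.9417^2 = -0.019342
  k=2: (−1)^2·720.0000/(24)·0.3366^4·0.9417^4 = +0.302761
  k=3: (−1)^3·720.0000/(72)·0.3366^2·0.9417^6 = -0.789856
d^4_{-1,-1}(2.455) = +0.000165 -0.019342 +0.302761 -0.789856 = -0.506272
|D^4_{-1,-1}|² = |d^4_{-1,-1}(β)|² = (-0.506272)² = 0.256311 (the z-rotation phases have unit modulus)

P=0.2563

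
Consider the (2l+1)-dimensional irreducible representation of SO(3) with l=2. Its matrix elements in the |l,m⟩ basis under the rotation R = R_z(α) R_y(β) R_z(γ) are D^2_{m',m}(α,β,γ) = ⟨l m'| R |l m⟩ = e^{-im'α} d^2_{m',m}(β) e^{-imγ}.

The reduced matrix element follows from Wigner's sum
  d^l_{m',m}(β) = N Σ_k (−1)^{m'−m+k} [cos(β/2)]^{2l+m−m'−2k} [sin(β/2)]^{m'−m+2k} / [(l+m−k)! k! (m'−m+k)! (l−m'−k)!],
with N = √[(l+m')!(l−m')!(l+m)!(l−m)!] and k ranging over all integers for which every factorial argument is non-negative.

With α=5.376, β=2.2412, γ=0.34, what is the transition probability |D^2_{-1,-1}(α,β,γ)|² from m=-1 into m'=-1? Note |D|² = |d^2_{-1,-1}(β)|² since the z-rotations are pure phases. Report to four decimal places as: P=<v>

First d^2_{-1,-1}(β=2.2412), then the phase factors e^{-i(-1)α} and e^{-i(-1)γ}:
Half-angle: c=0.435142, s=0.900362. N=√(1·6·1·6)=6.000000
The bounds max(0,m−m')=0 and min(l+m,l−m')=1 give 2 terms
  k=0: (−1)^0·6.0000/(6)·0.4351^4·0.9004^0 = +0.035853
  k=1: (−1)^1·6.0000/(2)·0.4351^2·0.9004^2 = -0.460488
d^2_{-1,-1}(2.2412) = +0.035853 -0.460488 = -0.424635
|D^2_{-1,-1}|² = |d^2_{-1,-1}(β)|² = (-0.424635)² = 0.180315 (the z-rotation phases have unit modulus)

P=0.1803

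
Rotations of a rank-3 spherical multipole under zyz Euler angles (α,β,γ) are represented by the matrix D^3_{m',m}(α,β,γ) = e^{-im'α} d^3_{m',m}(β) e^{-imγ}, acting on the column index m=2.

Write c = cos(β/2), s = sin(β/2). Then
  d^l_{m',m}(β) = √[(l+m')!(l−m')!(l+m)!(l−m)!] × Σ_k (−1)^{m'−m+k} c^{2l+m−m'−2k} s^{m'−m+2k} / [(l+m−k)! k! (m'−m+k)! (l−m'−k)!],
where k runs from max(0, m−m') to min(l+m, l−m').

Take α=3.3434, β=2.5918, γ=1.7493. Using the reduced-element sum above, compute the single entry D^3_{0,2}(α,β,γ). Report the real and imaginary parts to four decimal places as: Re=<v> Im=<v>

Re=0.2987 Im=-0.1114

Split into d^3_{0,2}(β=2.5918) × two z-phases.
c=cos(2.5918/2)=0.271447, s=sin(2.5918/2)=0.962453; N=√[6·6·120·1]=65.726707
Admissible k: 2..3 (factorial args all ≥0)
  k=2: (−1)^0·65.7267/(12)·0.2714^4·0.9625^2 = +0.027546
  k=3: (−1)^1·65.7267/(12)·0.2714^2·0.9625^4 = -0.346298
d^3_{0,2}(2.5918) = +0.027546 -0.346298 = -0.318752
Phases: e^{-i·(0)·3.3434}=+1.000000+0.000000i, e^{-i·(2)·1.7493}=-0.936947+0.349472i ⇒ D=+0.298654-0.111395i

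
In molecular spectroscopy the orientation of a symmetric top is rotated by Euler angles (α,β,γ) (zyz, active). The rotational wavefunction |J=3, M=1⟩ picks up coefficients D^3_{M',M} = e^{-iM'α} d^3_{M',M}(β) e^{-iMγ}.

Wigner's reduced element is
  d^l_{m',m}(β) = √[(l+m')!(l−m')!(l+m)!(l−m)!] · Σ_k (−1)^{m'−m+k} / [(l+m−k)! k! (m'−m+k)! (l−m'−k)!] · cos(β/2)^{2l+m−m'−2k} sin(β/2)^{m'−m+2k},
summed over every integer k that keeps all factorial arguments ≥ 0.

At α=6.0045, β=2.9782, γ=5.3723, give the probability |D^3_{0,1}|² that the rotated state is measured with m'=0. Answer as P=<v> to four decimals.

P=0.0742

D^3_{0,1}(6.0045,2.9782,5.3723) = e^{-i·0·6.0045}·d^3_{0,1}(2.9782)·e^{-i·1·5.3723}. Compute d first:
Half-angle: c=0.081605, s=0.996665. N=√(6·6·24·2)=41.569219
Admissible k: 1..3 (factorial args all ≥0)
  k=1: (−1)^0·41.5692/(12)·0.0816^5·0.9967^1 = +0.000012
  k=2: (−1)^1·41.5692/(4)·0.0816^3·0.9967^3 = -0.005591
  k=3: (−1)^2·41.5692/(12)·0.0816^1·0.9967^5 = +0.278007
d^3_{0,1}(2.9782) = +0.000012 -0.005591 +0.278007 = +0.272428
|D^3_{0,1}|² = |d^3_{0,1}(β)|² = (+0.272428)² = 0.074217 (the z-rotation phases have unit modulus)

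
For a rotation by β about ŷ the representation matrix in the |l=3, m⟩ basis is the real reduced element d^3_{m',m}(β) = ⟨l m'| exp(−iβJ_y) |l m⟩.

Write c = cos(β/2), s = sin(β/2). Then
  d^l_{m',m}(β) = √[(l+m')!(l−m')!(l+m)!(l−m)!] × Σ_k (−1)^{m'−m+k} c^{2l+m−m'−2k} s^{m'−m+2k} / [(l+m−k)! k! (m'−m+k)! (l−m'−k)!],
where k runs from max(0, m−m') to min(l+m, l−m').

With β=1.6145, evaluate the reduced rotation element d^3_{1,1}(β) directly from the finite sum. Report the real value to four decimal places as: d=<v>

d^3_{1,1}(β=1.6145) via Wigner's sum:
With c≡cos(β/2)=0.691488 and s≡sin(β/2)=0.722388, N=[24·2·24·2]^{1/2}=48.000000
k∈{0,1,2} keeps every argument non-negative
  k=0: (−1)^0·48.0000/(48)·0.6915^6·0.7224^0 = +0.109322
  k=1: (−1)^1·48.0000/(6)·0.6915^4·0.7224^2 = -0.954485
  k=2: (−1)^2·48.0000/(8)·0.6915^2·0.7224^4 = +0.781273
d^3_{1,1}(1.6145) = +0.109322 -0.954485 +0.781273 = -0.063890

d=-0.0639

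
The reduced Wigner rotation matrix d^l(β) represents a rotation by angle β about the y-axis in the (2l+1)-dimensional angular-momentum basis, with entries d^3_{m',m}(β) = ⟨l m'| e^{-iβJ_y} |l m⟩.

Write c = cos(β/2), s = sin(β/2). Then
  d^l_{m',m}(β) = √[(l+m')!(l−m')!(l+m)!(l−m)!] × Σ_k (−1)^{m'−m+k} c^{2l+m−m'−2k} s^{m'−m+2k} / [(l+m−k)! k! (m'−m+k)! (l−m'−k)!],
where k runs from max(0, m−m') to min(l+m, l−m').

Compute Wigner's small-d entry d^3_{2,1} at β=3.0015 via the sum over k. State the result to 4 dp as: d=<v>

d=0.0021

d^3_{2,1}(β=3.0015) via Wigner's sum:
Half-angle: c=0.069989, s=0.997548. N=√(120·1·24·2)=75.894664
k: max(0,(1)−(2))=0 … min(3+(1),3−(2))=1
  k=0: (−1)^1·75.8947/(24)·0.0700^5·0.9975^1 = -0.000005
  k=1: (−1)^2·75.8947/(12)·0.0700^3·0.9975^3 = +0.002152
d^3_{2,1}(3.0015) = -0.000005 +0.002152 = +0.002147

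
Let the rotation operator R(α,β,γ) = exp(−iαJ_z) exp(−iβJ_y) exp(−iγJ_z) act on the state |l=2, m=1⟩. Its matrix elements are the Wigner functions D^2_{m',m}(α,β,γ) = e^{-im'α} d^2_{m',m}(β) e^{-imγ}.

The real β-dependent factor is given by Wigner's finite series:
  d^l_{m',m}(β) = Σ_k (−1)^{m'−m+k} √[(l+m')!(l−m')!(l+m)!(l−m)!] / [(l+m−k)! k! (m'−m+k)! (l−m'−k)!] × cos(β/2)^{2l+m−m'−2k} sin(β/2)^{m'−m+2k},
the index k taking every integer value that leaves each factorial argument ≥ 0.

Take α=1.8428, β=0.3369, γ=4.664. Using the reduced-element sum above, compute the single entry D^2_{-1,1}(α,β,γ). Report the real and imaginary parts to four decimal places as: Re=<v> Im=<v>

Split into d^2_{-1,1}(β=0.3369) × two z-phases.
Half-angle: c=0.985846, s=0.167654. N=√(1·6·6·1)=6.000000
Admissible k: 2..3 (factorial args all ≥0)
  k=2: (−1)^0·6.0000/(2)·0.9858^2·0.1677^2 = +0.081954
  k=3: (−1)^1·6.0000/(6)·0.9858^0·0.1677^4 = -0.000790
d^2_{-1,1}(0.3369) = +0.081954 -0.000790 = +0.081164
Phases: e^{-i·(-1)·1.8428}=-0.268662+0.963235i, e^{-i·(1)·4.664}=-0.048370+0.998829i ⇒ D=-0.077034-0.025562i

Re=-0.0770 Im=-0.0256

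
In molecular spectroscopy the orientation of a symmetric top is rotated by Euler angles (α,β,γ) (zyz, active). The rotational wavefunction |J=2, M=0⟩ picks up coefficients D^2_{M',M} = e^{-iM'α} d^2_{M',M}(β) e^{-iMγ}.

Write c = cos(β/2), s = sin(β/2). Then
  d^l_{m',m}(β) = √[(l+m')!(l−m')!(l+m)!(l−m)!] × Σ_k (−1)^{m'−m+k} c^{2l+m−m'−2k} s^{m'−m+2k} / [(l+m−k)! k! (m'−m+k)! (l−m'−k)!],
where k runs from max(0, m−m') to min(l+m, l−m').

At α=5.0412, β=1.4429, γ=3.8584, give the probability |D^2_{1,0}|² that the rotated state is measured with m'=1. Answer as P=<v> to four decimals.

P=0.0240

First d^2_{1,0}(β=1.4429), then the phase factors e^{-i(1)α} and e^{-i(0)γ}:
Half-angle: c=0.750849, s=0.660474. N=√(6·1·2·2)=4.898979
k: max(0,(0)−(1))=0 … min(2+(0),2−(1))=1
  k=0: (−1)^1·4.8990/(2)·0.7508^3·0.6605^1 = -0.684840
  k=1: (−1)^2·4.8990/(2)·0.7508^1·0.6605^3 = +0.529902
d^2_{1,0}(1.4429) = -0.684840 +0.529902 = -0.154938
|D^2_{1,0}|² = |d^2_{1,0}(β)|² = (-0.154938)² = 0.024006 (the z-rotation phases have unit modulus)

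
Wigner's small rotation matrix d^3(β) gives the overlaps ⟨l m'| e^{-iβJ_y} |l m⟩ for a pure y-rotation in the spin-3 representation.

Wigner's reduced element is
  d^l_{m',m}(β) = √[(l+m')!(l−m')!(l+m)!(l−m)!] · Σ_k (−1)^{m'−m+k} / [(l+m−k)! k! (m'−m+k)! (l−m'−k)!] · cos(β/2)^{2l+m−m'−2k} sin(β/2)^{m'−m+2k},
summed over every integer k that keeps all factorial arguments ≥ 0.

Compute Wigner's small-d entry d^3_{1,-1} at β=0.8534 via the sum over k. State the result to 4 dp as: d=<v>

d=0.5163

d^3_{1,-1}(β=0.8534) via Wigner's sum:
Half-angle: c=0.910336, s=0.413869. N=√(24·2·2·24)=48.000000
k: max(0,(-1)−(1))=0 … min(3+(-1),3−(1))=2
  k=0: (−1)^2·48.0000/(8)·0.9103^4·0.4139^2 = +0.705805
  k=1: (−1)^3·48.0000/(6)·0.9103^2·0.4139^4 = -0.194511
  k=2: (−1)^4·48.0000/(48)·0.9103^0·0.4139^6 = +0.005025
d^3_{1,-1}(0.8534) = +0.705805 -0.194511 +0.005025 = +0.516319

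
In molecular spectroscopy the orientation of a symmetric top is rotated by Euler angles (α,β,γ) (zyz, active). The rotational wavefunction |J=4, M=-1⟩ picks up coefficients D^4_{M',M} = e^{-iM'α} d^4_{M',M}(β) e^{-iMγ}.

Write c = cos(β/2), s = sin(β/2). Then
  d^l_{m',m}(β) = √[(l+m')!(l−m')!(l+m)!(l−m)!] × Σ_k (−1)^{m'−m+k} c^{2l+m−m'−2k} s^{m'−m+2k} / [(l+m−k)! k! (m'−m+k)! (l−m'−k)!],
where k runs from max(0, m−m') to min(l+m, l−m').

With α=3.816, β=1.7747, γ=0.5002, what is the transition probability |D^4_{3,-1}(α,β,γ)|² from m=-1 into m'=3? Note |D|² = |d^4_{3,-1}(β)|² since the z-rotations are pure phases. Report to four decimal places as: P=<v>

P=0.0053

First d^4_{3,-1}(β=1.7747), then the phase factors e^{-i(3)α} and e^{-i(-1)γ}:
With c≡cos(β/2)=0.631469 and s≡sin(β/2)=0.775401, N=[5040·1·6·120]^{1/2}=1904.940944
k∈{0,1} keeps every argument non-negative
  k=0: (−1)^4·1904.9409/(144)·0.6315^4·0.7754^4 = +0.760384
  k=1: (−1)^5·1904.9409/(240)·0.6315^2·0.7754^6 = -0.687912
d^4_{3,-1}(1.7747) = +0.760384 -0.687912 = +0.072472
|D^4_{3,-1}|² = |d^4_{3,-1}(β)|² = (+0.072472)² = 0.005252 (the z-rotation phases have unit modulus)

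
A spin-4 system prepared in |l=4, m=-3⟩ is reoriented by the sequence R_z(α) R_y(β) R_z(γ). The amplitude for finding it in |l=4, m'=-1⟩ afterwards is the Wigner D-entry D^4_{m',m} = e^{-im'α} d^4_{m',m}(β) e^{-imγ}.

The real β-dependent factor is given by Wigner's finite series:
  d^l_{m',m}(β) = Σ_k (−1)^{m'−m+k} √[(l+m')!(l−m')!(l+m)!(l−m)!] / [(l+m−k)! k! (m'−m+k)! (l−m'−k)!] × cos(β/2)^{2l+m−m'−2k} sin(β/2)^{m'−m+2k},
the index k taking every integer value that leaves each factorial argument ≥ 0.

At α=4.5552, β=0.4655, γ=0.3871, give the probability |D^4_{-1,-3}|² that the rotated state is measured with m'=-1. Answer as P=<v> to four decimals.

D^4_{-1,-3}(4.5552,0.4655,0.3871) = e^{-i·-1·4.5552}·d^4_{-1,-3}(0.4655)·e^{-i·-3·0.3871}. Compute d first:
With c≡cos(β/2)=0.973036 and s≡sin(β/2)=0.230654, N=[6·120·1·5040]^{1/2}=1904.940944
k: max(0,(-3)−(-1))=0 … min(4+(-3),4−(-1))=1
  k=0: (−1)^2·1904.9409/(240)·0.9730^6·0.2307^2 = +0.358398
  k=1: (−1)^3·1904.9409/(144)·0.9730^4·0.2307^4 = -0.033564
d^4_{-1,-3}(0.4655) = +0.358398 -0.033564 = +0.324834
|D^4_{-1,-3}|² = |d^4_{-1,-3}(β)|² = (+0.324834)² = 0.105517 (the z-rotation phases have unit modulus)

P=0.1055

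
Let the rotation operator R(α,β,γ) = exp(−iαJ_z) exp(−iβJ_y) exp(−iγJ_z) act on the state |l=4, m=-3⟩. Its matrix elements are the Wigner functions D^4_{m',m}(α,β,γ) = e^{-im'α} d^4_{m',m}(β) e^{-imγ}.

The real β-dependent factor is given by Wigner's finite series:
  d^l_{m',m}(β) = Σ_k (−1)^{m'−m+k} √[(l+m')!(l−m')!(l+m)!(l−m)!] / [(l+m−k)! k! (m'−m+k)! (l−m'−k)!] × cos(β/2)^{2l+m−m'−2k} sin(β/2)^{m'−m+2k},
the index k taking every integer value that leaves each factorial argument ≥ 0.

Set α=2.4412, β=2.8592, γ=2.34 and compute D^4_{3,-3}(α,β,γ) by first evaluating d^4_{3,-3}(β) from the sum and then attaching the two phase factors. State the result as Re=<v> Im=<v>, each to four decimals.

Split into d^4_{3,-3}(β=2.8592) × two z-phases.
Half-angle: c=0.140728, s=0.990048. N=√(5040·1·1·5040)=5040.000000
k∈{0,1} keeps every argument non-negative
  k=0: (−1)^6·5040.0000/(720)·0.1407^2·0.9900^6 = +0.130556
  k=1: (−1)^7·5040.0000/(5040)·0.1407^0·0.9900^8 = -0.923105
d^4_{3,-3}(2.8592) = +0.130556 -0.923105 = -0.792550
Phases: e^{-i·(3)·2.4412}=+0.505863-0.862614i, e^{-i·(-3)·2.34}=+0.740613+0.671932i ⇒ D=-0.756304+0.236939i

Re=-0.7563 Im=0.2369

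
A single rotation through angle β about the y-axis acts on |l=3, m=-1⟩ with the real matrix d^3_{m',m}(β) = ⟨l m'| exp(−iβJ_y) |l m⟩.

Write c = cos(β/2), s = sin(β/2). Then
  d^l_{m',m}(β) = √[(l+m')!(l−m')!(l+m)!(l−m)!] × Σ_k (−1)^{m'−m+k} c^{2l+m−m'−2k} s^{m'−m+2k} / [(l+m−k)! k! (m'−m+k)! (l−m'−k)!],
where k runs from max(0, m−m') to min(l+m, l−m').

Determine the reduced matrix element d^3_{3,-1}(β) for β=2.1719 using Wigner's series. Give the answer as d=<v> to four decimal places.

d=0.5155

d^3_{3,-1}(β=2.1719) via Wigner's sum:
c=cos(2.1719/2)=0.466072, s=sin(2.1719/2)=0.884747; N=√[720·1·2·24]=185.903201
k: max(0,(-1)−(3))=0 … min(3+(-1),3−(3))=0
  k=0: (−1)^4·185.9032/(48)·0.4661^2·0.8847^4 = +0.515499
d^3_{3,-1}(2.1719) = +0.515499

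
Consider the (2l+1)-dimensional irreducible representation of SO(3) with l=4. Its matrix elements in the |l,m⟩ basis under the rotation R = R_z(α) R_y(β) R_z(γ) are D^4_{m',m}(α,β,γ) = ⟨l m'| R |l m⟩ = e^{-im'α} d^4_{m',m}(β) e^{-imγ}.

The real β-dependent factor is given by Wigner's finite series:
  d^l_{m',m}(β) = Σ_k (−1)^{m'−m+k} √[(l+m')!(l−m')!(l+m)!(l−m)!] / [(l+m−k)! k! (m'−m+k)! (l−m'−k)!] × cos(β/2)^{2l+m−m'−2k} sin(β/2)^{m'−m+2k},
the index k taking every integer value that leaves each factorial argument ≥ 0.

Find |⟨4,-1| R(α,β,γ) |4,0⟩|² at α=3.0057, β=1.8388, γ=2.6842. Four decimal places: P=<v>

D^4_{-1,0}(3.0057,1.8388,2.6842) = e^{-i·-1·3.0057}·d^4_{-1,0}(1.8388)·e^{-i·0·2.6842}. Compute d first:
c=cos(1.8388/2)=0.606297, s=sin(1.8388/2)=0.795238; N=√[6·120·24·24]=643.987578
k∈{1,2,3,4} keeps every argument non-negative
  k=1: (−1)^0·643.9876/(144)·0.6063^7·0.7952^1 = +0.107106
  k=2: (−1)^1·643.9876/(24)·0.6063^5·0.7952^3 = -1.105570
  k=3: (−1)^2·643.9876/(24)·0.6063^3·0.7952^5 = +1.901993
  k=4: (−1)^3·643.9876/(144)·0.6063^1·0.7952^7 = -0.545357
d^4_{-1,0}(1.8388) = +0.107106 -1.105570 +1.901993 -0.545357 = +0.358172
|D^4_{-1,0}|² = |d^4_{-1,0}(β)|² = (+0.358172)² = 0.128288 (the z-rotation phases have unit modulus)

P=0.1283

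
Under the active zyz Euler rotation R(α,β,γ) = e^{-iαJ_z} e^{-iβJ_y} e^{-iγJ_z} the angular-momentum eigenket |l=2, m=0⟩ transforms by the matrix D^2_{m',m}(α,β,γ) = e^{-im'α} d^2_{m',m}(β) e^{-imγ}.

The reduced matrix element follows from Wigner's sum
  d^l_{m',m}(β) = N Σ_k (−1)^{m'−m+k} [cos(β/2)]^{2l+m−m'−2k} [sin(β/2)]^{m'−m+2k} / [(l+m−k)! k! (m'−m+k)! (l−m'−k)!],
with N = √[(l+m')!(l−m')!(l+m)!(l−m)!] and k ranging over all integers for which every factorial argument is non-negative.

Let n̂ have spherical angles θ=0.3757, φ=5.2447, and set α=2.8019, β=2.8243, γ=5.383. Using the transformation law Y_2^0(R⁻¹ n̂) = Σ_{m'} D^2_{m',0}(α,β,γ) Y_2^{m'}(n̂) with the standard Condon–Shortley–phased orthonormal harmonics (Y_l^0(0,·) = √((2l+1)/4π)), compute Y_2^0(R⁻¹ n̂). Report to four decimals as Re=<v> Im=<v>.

Need the full column D^2_{m',0} for m'=−2..2 at α=2.8019, β=2.8243, γ=5.383.
cos(β/2)=0.157982, sin(β/2)=0.987442
d^2_{-2,0}: single k=2 term ⇒ +0.059609;  D = +0.046373-0.037453i
d^2_{-1,0}: k∈[1..2] ⇒ +0.009537 -0.372578 = -0.363041;  D = +0.342296-0.120964i
d^2_{0,0}: k∈[0..2] ⇒ +0.000623 -0.097341 +0.950706 = +0.853988;  D = +0.853988+0.000000i
d^2_{1,0}: k∈[0..1] ⇒ -0.009537 +0.372578 = +0.363041;  D = -0.342296-0.120964i
d^2_{2,0}: single k=0 term ⇒ +0.059609;  D = +0.046373+0.037453i
Y_2^{m'}(θ=0.3757,φ=5.2447) and Σ D·Y over m':
  (+0.0464-0.0375i)·(-0.0252+0.0455i)  (+0.3423-0.1210i)·(+0.1338+0.2272i)  (+0.8540+0.0000i)·(+0.5034+0.0000i)  (-0.3423-0.1210i)·(-0.1338+0.2272i)  (+0.0464+0.0375i)·(-0.0252-0.0455i)
Y_2^0(R⁻¹ n̂) = +0.577552+0.000000i

Re=0.5776 Im=0.0000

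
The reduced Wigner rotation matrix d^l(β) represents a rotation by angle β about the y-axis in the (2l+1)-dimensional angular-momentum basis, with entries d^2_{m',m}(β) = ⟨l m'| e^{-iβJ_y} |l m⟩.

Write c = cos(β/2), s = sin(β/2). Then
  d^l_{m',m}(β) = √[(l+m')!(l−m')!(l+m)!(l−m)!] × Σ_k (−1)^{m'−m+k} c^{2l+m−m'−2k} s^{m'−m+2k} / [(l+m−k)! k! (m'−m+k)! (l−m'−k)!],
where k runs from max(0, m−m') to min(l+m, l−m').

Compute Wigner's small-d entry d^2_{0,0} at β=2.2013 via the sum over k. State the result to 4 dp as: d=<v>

d^2_{0,0}(β=2.2013) via Wigner's sum:
With c≡cos(β/2)=0.453017 and s≡sin(β/2)=0.891502, N=[2·2·2·2]^{1/2}=4.000000
k: max(0,(0)−(0))=0 … min(2+(0),2−(0))=2
  k=0: (−1)^0·4.0000/(4)·0.4530^4·0.8915^0 = +0.042117
  k=1: (−1)^1·4.0000/(1)·0.4530^2·0.8915^2 = -0.652429
  k=2: (−1)^2·4.0000/(4)·0.4530^0·0.8915^4 = +0.631669
d^2_{0,0}(2.2013) = +0.042117 -0.652429 +0.631669 = +0.021357

d=0.0214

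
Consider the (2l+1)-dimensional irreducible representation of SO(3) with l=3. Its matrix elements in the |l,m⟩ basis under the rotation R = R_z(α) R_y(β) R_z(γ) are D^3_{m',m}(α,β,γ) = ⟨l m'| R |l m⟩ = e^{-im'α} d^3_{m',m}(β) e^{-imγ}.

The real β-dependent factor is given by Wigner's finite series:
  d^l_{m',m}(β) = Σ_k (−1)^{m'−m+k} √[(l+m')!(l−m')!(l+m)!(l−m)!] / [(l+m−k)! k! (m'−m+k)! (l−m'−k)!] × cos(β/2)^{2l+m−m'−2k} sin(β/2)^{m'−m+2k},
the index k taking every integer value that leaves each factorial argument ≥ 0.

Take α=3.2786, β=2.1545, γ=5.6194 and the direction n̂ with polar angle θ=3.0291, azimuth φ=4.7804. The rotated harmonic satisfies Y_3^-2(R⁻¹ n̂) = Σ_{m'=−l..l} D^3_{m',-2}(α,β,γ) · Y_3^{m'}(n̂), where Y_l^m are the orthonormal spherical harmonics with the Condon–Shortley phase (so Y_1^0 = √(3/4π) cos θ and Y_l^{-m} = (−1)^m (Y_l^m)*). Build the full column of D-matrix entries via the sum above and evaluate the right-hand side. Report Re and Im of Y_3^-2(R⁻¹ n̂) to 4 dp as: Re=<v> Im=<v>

Re=-0.0105 Im=-0.3923

Need the full column D^3_{m',-2} for m'=−3..3 at α=3.2786, β=2.1545, γ=5.6194.
cos(β/2)=0.473752, sin(β/2)=0.880658
d^3_{-3,-2}: single k=1 term ⇒ +0.051480;  D = -0.031329+0.040850i
d^3_{-2,-2}: k∈[0..1] ⇒ +0.011306 -0.195339 = -0.184033;  D = -0.091001+0.159959i
d^3_{-1,-2}: k∈[0..1] ⇒ -0.066460 +0.459309 = +0.392849;  D = -0.145801+0.364791i
d^3_{0,-2}: k∈[0..1] ⇒ +0.213983 -0.739422 = -0.525439;  D = -0.126544+0.509973i
d^3_{1,-2}: k∈[0..1] ⇒ -0.459309 +0.793575 = +0.334266;  D = -0.035438+0.332382i
d^3_{2,-2}: k∈[0..1] ⇒ +0.674997 -0.466492 = +0.208504;  D = -0.006419-0.208406i
d^3_{3,-2}: single k=0 term ⇒ -0.614701;  D = -0.102661-0.606068i
Y_3^{m'}(θ=3.0291,φ=4.7804) and Σ D·Y over m':
  (-0.0313+0.0408i)·(-0.0001-0.0006i)  (-0.0910+0.1600i)·(+0.0127-0.0017i)  (-0.1458+0.3648i)·(+0.0097+0.1425i)  (-0.1265+0.5100i)·(-0.7183+0.0000i)  (-0.0354+0.3324i)·(-0.0097+0.1425i)  (-0.0064-0.2084i)·(+0.0127+0.0017i)  (-0.1027-0.6061i)·(+0.0001-0.0006i)
Y_3^-2(R⁻¹ n̂) = -0.010456-0.392278i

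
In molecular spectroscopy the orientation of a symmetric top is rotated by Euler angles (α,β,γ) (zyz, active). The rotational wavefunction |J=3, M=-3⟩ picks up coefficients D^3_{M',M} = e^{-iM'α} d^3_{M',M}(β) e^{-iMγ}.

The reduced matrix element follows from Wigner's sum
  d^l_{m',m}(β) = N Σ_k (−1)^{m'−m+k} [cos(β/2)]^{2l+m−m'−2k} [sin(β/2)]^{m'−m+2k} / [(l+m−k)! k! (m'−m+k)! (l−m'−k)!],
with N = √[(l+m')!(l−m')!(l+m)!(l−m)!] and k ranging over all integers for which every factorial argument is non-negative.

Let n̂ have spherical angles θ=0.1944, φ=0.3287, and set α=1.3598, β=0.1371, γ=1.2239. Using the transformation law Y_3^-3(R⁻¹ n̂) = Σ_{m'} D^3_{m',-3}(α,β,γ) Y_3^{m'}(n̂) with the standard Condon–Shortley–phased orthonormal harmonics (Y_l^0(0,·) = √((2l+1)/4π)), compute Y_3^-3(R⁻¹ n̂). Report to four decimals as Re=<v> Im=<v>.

Need the full column D^3_{m',-3} for m'=−3..3 at α=1.3598, β=0.1371, γ=1.2239.
cos(β/2)=0.997651, sin(β/2)=0.068496
d^3_{-3,-3}: single k=0 term ⇒ +0.985991;  D = +0.101261+0.980777i
d^3_{-2,-3}: single k=0 term ⇒ -0.165820;  D = -0.164852-0.017893i
d^3_{-1,-3}: single k=0 term ⇒ +0.018001;  D = +0.005647-0.017092i
d^3_{0,-3}: single k=0 term ⇒ -0.001427;  D = +0.001231+0.000722i
d^3_{1,-3}: single k=0 term ⇒ +0.000085;  D = -0.000057+0.000063i
d^3_{2,-3}: single k=0 term ⇒ -0.000004;  D = -0.000002-0.000003i
d^3_{3,-3}: single k=0 term ⇒ +0.000000;  D = +0.000000-0.000000i
Y_3^{m'}(θ=0.1944,φ=0.3287) and Σ D·Y over m':
  (+0.1013+0.9808i)·(+0.0017-0.0025i)  (-0.1649-0.0179i)·(+0.0296-0.0229i)  (+0.0056-0.0171i)·(+0.2253-0.0769i)  (+0.0012+0.0007i)·(+0.6640+0.0000i)  (-0.0001+0.0001i)·(-0.2253-0.0769i)  (-0.0000-0.0000i)·(+0.0296+0.0229i)  (+0.0000-0.0000i)·(-0.0017-0.0025i)
Y_3^-3(R⁻¹ n̂) = -0.001870+0.000798i

Re=-0.0019 Im=0.0008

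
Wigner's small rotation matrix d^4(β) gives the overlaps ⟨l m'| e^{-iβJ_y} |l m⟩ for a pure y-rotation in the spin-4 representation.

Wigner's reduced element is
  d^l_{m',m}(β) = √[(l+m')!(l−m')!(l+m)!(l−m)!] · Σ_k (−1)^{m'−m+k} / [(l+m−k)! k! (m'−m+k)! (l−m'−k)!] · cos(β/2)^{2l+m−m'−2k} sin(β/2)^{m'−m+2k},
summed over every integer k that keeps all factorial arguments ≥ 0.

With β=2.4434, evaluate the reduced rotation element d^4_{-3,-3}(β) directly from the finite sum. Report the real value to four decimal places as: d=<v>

d^4_{-3,-3}(β=2.4434) via Wigner's sum:
c=cos(2.4434/2)=0.342049, s=sin(2.4434/2)=0.939682; N=√[1·5040·1·5040]=5040.000000
Admissible k: 0..1 (factorial args all ≥0)
  k=0: (−1)^0·5040.0000/(5040)·0.3420^8·0.9397^0 = +0.000187
  k=1: (−1)^1·5040.0000/(720)·0.3420^6·0.9397^2 = -0.009899
d^4_{-3,-3}(2.4434) = +0.000187 -0.009899 = -0.009712

d=-0.0097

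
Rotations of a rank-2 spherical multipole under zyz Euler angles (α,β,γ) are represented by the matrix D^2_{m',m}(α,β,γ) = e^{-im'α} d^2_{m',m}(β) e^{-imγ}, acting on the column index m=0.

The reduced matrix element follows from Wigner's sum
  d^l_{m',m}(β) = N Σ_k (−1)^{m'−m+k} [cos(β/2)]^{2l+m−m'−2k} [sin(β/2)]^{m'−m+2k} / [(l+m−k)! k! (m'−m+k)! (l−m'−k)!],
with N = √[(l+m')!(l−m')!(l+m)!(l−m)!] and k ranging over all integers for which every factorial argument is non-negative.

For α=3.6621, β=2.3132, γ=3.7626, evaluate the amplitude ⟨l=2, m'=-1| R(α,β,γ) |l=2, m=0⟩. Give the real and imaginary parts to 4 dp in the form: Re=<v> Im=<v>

Re=0.5293 Im=0.3034

Split into d^2_{-1,0}(β=2.3132) × two z-phases.
Half-angle: c=0.402454, s=0.915440. N=√(1·6·2·2)=4.898979
The bounds max(0,m−m')=1 and min(l+m,l−m')=2 give 2 terms
  k=1: (−1)^0·4.8990/(2)·0.4025^3·0.9154^1 = +0.146169
  k=2: (−1)^1·4.8990/(2)·0.4025^1·0.9154^3 = -0.756279
d^2_{-1,0}(2.3132) = +0.146169 -0.756279 = -0.610110
Attach z-rotation phases: D = e^{-i(-1)(3.6621)}·(-0.610110)·e^{-i(0)(3.7626)} = +0.529311+0.303420i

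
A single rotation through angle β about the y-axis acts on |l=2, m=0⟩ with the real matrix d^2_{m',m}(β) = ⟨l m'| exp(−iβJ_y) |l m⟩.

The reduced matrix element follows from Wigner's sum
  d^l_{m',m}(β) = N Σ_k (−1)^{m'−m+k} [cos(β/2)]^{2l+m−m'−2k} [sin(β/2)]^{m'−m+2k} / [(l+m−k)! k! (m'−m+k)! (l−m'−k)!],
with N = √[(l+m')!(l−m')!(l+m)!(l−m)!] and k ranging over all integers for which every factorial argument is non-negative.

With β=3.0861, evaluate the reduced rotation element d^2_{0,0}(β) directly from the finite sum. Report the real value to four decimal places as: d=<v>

d=0.9954

d^2_{0,0}(β=3.0861) via Wigner's sum:
c=cos(3.0861/2)=0.027743, s=sin(3.0861/2)=0.999615; N=√[2·2·2·2]=4.000000
The bounds max(0,m−m')=0 and min(l+m,l−m')=2 give 3 terms
  k=0: (−1)^0·4.0000/(4)·0.0277^4·0.9996^0 = +0.000001
  k=1: (−1)^1·4.0000/(1)·0.0277^2·0.9996^2 = -0.003076
  k=2: (−1)^2·4.0000/(4)·0.0277^0·0.9996^4 = +0.998461
d^2_{0,0}(3.0861) = +0.000001 -0.003076 +0.998461 = +0.995386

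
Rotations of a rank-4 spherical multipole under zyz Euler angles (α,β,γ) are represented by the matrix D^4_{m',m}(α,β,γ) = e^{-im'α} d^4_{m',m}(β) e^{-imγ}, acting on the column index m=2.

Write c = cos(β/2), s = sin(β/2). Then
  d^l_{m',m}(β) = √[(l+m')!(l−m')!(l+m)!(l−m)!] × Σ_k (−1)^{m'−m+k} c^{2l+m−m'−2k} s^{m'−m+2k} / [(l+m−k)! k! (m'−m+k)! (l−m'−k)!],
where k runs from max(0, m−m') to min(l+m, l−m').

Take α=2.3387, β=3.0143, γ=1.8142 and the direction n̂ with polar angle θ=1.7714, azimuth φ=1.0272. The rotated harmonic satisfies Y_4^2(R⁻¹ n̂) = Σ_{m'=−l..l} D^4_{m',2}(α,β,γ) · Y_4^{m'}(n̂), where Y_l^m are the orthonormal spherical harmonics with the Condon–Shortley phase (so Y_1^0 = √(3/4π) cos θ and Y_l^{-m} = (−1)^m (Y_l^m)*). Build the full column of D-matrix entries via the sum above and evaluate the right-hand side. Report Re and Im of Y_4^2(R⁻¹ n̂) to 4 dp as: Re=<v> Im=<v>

Need the full column D^4_{m',2} for m'=−4..4 at α=2.3387, β=3.0143, γ=1.8142.
cos(β/2)=0.063603, sin(β/2)=0.997975
d^4_{-4,2}: single k=6 term ⇒ +0.021147;  D = +0.017953-0.011176i
d^4_{-3,2}: k∈[5..6] ⇒ +0.002859 -0.234629 = -0.231770;  D = +0.224787+0.056466i
d^4_{-2,2}: k∈[4..6] ⇒ +0.000243 -0.047958 +0.983916 = +0.936202;  D = +0.466639+0.811617i
d^4_{-1,2}: k∈[3..5] ⇒ +0.000015 -0.005403 +0.266045 = +0.260656;  D = +0.072308-0.250426i
d^4_{0,2}: k∈[2..4] ⇒ +0.000001 -0.000411 +0.037914 = +0.037504;  D = -0.033147+0.017545i
d^4_{1,2}: k∈[1..3] ⇒ +0.000000 -0.000022 +0.003602 = +0.003580;  D = +0.003403+0.001113i
d^4_{2,2}: k∈[0..2] ⇒ +0.000000 -0.000001 +0.000243 = +0.000243;  D = -0.000106-0.000218i
d^4_{3,2}: k∈[0..1] ⇒ -0.000000 +0.000012 = +0.000012;  D = -0.000004+0.000011i
d^4_{4,2}: single k=0 term ⇒ +0.000000;  D = +0.000000-0.000000i
Y_4^{m'}(θ=1.7714,φ=1.0272) and Σ D·Y over m':
  (+0.0180-0.0112i)·(-0.2316+0.3360i)  (+0.2248+0.0565i)·(+0.2343+0.0141i)  (+0.4666+0.8116i)·(+0.1079+0.2054i)  (+0.0723-0.2504i)·(+0.1301-0.2152i)  (-0.0331+0.0175i)·(+0.1972+0.0000i)  (+0.0034+0.0011i)·(-0.1301-0.2152i)  (-0.0001-0.0002i)·(+0.1079-0.2054i)  (-0.0000+0.0000i)·(-0.2343+0.0141i)  (+0.0000-0.0000i)·(-0.2316-0.3360i)
Y_4^2(R⁻¹ n̂) = -0.116163+0.162823i

Re=-0.1162 Im=0.1628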